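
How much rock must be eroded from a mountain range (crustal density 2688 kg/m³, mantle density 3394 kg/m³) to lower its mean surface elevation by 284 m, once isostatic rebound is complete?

1370 m

Net drop Δ = e − u = e − e ρ_c/ρ_m = e (ρ_m − ρ_c)/ρ_m.
e = Δ ρ_m/(ρ_m − ρ_c) = 284 m × 3394/706 = 1370 m.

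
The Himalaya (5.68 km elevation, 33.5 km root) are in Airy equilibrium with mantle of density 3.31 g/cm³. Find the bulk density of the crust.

2.83 g/cm³

ρ_c h = (ρ_m − ρ_c) r → ρ_c (h + r) = ρ_m r → ρ_c = ρ_m r / (h + r).
ρ_c = 3.31 × 33.5 km / (5.68 km + 33.5 km) = 2.83 g/cm³.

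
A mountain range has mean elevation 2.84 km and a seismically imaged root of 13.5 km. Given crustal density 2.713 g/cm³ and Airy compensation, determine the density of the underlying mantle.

Airy balance: ρ_c h = (ρ_m − ρ_c) r → ρ_m = ρ_c (1 + h/r).
ρ_m = 2.713 × (1 + 2.84 km/13.5 km) = 3.28 g/cm³.

3.28 g/cm³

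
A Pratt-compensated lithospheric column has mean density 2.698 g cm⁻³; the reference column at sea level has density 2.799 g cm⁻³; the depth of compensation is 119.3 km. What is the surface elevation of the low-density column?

ρ_ref D = ρ (D + h) → h = D (ρ_ref − ρ)/ρ.
h = 119.3 km × (2.799 − 2.698)/2.698 = 4.47 km.

4.47 km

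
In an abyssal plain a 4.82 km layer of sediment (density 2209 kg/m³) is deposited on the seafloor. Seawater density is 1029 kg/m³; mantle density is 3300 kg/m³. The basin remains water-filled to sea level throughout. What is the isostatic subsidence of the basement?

2.5 km

Submarine loading: the sediment displaces seawater, and the subsidence is in turn flooded, so s (ρ_m − ρ_w) = t (ρ_sed − ρ_w).
s = 4.82 km × (2209 − 1029) / (3300 − 1029) = 2.5 km.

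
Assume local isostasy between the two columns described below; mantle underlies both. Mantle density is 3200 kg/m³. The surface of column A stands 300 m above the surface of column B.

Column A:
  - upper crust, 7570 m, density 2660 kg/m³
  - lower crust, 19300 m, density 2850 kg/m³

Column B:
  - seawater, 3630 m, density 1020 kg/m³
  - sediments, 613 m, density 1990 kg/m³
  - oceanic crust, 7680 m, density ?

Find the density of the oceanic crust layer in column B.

3040 kg/m³

Take the compensation level at the base of the deeper column (depth z_c below the surface of column A) and equate Σ ρ_i t_i down to z_c; mantle fills any gap and the z_c terms cancel.
Column A: 7570×2660 + 19300×2850 + (z_c − 26870)×3200
Column B: 300×0 + 3630×1020 + 613×1990 + 7680×ρ + (z_c − 300 − 11923)×3200
The z_c×3200 term appears on both sides and cancels. Collect the known terms of each column as K = Σ(ρt)_known − 3200 × (depth of known layers): K_A = 75141200 − 3200×26870 = −10842800; K_B = 4922470 − 3200×(300 + 11923) = −34191130.
Balance: K_A = K_B + 7680×ρ, so ρ = (K_A − K_B)/7680 = 23348300/7680 = 3040 kg/m³.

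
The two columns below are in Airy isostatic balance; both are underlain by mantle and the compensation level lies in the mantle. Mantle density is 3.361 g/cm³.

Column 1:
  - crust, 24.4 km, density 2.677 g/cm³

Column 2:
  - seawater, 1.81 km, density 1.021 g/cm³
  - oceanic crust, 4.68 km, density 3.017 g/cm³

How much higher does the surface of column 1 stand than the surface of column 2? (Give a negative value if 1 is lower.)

3.23 km

For any compensation level in the mantle, the mantle terms cancel and isostasy reduces to e = (Σt_1 − Σt_2) − (Σ(ρt)_1 − Σ(ρt)_2) / ρ_m.
Σt_1 = 24.4 km; Σt_2 = 6.49 km; Σ(ρt)_1 = 65.3188; Σ(ρt)_2 = 15.96757 (in km·g/cm³).
e = (24.4 − 6.49) − (65.3188 − 15.96757) / 3.361 = 3.23 km.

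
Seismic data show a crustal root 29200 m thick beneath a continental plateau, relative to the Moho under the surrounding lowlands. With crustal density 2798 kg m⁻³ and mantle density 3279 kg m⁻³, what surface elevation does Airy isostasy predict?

5020 m

Isostatic balance requires: ρ_c h = (ρ_m − ρ_c) r.
h = r (ρ_m − ρ_c) / ρ_c = 29200 m × (3279 − 2798) / 2798 = 5020 m.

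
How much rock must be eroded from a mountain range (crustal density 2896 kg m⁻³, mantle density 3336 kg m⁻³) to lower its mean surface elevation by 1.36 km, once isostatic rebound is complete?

10.3 km

Net drop Δ = e − u = e − e ρ_c/ρ_m = e (ρ_m − ρ_c)/ρ_m.
e = Δ ρ_m/(ρ_m − ρ_c) = 1.36 km × 3336/440 = 10.3 km.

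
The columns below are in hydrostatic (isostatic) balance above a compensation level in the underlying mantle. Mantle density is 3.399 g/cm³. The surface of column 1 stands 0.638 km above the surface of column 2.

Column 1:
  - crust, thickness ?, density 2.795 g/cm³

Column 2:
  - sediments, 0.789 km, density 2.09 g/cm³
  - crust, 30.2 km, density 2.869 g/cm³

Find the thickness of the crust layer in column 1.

31.8 km

Take the compensation level at the base of the deeper column (depth z_c below the surface of column 1) and equate Σ ρ_i t_i down to z_c; mantle fills any gap and the z_c terms cancel.
Column 1: x×2.795 + (z_c − 0 − x)×3.399
Column 2: 0.638×0 + 0.789×2.09 + 30.2×2.869 + (z_c − 0.638 − 30.989)×3.399
The z_c×3.399 term appears on both sides and cancels. Collect the known terms of each column as K = Σ(ρt)_known − 3.399 × (depth of known layers): K_1 = 0 − 3.399×0 = 0; K_2 = 88.29281 − 3.399×(0.638 + 30.989) = −19.207363.
Balance: K_1 − x×(3.399 − 2.795) = K_2, so x = (K_1 − K_2)/(3.399 − 2.795) = 19.2074/0.604 = 31.8 km.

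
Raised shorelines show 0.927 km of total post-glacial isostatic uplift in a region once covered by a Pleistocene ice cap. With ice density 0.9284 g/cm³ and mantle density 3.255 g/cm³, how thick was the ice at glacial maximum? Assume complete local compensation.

3.25 km

u = t ρ_ice/ρ_m → t = u ρ_m/ρ_ice = 0.927 km × 3.255/0.9284 = 3.25 km.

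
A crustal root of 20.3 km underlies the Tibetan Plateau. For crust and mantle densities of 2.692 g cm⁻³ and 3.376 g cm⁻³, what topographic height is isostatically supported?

5.16 km

For local isostatic compensation: ρ_c h = (ρ_m − ρ_c) r.
h = r (ρ_m − ρ_c) / ρ_c = 20.3 km × (3.376 − 2.692) / 2.692 = 5.16 km.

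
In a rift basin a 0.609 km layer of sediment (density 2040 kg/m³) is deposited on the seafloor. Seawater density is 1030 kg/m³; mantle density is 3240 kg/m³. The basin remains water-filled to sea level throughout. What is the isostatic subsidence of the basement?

0.278 km

Submarine loading: the sediment displaces seawater, and the subsidence is in turn flooded, so s (ρ_m − ρ_w) = t (ρ_sed − ρ_w).
s = 0.609 km × (2040 − 1030) / (3240 − 1030) = 0.278 km.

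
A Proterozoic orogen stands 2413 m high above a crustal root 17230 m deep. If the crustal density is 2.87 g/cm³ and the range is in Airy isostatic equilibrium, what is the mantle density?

3.27 g/cm³

Airy balance: ρ_c h = (ρ_m − ρ_c) r → ρ_m = ρ_c (1 + h/r).
ρ_m = 2.87 × (1 + 2413 m/17230 m) = 3.27 g/cm³.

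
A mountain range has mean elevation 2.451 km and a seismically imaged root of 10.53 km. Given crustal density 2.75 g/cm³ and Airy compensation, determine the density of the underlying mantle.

3.39 g/cm³

Airy balance: ρ_c h = (ρ_m − ρ_c) r → ρ_m = ρ_c (1 + h/r).
ρ_m = 2.75 × (1 + 2.451 km/10.53 km) = 3.39 g/cm³.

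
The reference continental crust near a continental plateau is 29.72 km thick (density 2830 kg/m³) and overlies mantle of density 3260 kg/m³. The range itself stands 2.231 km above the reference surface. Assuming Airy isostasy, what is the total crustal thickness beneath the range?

46.6 km

Root depth r = h ρ_c / (ρ_m − ρ_c) = 2.231 km × 2830 / 430 = 14.68 km.
Total thickness = T + h + r = 29.72 km + 2.231 km + 14.68 km = 46.6 km.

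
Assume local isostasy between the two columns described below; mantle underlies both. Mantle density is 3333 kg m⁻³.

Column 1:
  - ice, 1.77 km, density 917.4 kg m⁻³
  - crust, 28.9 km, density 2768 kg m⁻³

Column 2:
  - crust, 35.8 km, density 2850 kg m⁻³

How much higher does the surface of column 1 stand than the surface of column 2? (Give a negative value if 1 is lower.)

0.994 km

For any compensation level in the mantle, the mantle terms cancel and isostasy reduces to e = (Σt_1 − Σt_2) − (Σ(ρt)_1 − Σ(ρt)_2) / ρ_m.
Σt_1 = 30.67 km; Σt_2 = 35.8 km; Σ(ρt)_1 = 81618.998; Σ(ρt)_2 = 102030 (in km·kg m⁻³).
e = (30.67 − 35.8) − (81618.998 − 102030) / 3333 = 0.994 km.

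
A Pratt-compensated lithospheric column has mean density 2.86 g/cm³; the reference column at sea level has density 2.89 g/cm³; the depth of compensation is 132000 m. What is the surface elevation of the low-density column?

1380 m

ρ_ref D = ρ (D + h) → h = D (ρ_ref − ρ)/ρ.
h = 132000 m × (2.89 − 2.86)/2.86 = 1380 m.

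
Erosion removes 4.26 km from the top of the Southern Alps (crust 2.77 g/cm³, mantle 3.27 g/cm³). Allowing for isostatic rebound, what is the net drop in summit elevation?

Rebound u = e ρ_c/ρ_m = 4.26 km × 2.77/3.27 = 3.609 km.
Net surface drop = e − u = 4.26 km − 3.609 km = e (ρ_m − ρ_c)/ρ_m = 0.651 km.

0.651 km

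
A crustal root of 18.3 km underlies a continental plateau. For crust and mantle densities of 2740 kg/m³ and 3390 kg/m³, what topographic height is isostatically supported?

4.34 km

Equating mass per unit area of the two columns: ρ_c h = (ρ_m − ρ_c) r.
h = r (ρ_m − ρ_c) / ρ_c = 18.3 km × (3390 − 2740) / 2740 = 4.34 km.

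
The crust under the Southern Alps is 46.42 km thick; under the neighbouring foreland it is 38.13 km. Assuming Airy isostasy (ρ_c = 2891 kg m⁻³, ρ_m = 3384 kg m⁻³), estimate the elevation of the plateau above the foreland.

1.21 km

Excess crust Δ = 46.42 km − 38.13 km = 8.29 km, split between elevation h and root r with h + r = Δ.
Airy balance ρ_c h = (ρ_m − ρ_c) r gives r = h ρ_c/(ρ_m − ρ_c), so h (1 + ρ_c/(ρ_m − ρ_c)) = Δ, i.e. h = Δ (ρ_m − ρ_c)/ρ_m.
h = 8.29 km × 493/3384 = 1.21 km.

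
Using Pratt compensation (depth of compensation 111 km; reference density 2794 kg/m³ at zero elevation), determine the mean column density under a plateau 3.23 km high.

2710 kg/m³

Pratt balance: ρ_ref D = ρ (D + h).
ρ = ρ_ref D/(D + h) = 2794 × 111 km/(111 km + 3.23 km) = 2710 kg/m³.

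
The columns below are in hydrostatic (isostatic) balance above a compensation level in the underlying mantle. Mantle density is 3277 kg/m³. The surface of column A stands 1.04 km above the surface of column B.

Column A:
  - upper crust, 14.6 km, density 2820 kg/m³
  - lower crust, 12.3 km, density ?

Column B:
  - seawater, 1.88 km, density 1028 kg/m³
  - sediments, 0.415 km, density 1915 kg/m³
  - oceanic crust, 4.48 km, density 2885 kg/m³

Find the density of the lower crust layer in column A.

3010 kg/m³

Take the compensation level at the base of the deeper column (depth z_c below the surface of column A) and equate Σ ρ_i t_i down to z_c; mantle fills any gap and the z_c terms cancel.
Column A: 14.6×2820 + 12.3×ρ + (z_c − 26.9)×3277
Column B: 1.04×0 + 1.88×1028 + 0.415×1915 + 4.48×2885 + (z_c − 1.04 − 6.775)×3277
The z_c×3277 term appears on both sides and cancels. Collect the known terms of each column as K = Σ(ρt)_known − 3277 × (depth of known layers): K_A = 41172 − 3277×26.9 = −46979.3; K_B = 15652.165 − 3277×(1.04 + 6.775) = −9957.59.
Balance: K_A + 12.3×ρ = K_B, so ρ = (K_B − K_A)/12.3 = 37021.7/12.3 = 3010 kg/m³.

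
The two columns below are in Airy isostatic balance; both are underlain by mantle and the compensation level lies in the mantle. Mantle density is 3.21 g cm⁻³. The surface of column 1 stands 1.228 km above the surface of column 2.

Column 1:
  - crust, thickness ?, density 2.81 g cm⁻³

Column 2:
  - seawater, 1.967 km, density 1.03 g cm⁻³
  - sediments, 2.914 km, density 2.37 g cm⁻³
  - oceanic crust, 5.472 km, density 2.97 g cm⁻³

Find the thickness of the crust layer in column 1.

30 km

Take the compensation level at the base of the deeper column (depth z_c below the surface of column 1) and equate Σ ρ_i t_i down to z_c; mantle fills any gap and the z_c terms cancel.
Column 1: x×2.81 + (z_c − 0 − x)×3.21
Column 2: 1.228×0 + 1.967×1.03 + 2.914×2.37 + 5.472×2.97 + (z_c − 1.228 − 10.353)×3.21
The z_c×3.21 term appears on both sides and cancels. Collect the known terms of each column as K = Σ(ρt)_known − 3.21 × (depth of known layers): K_1 = 0 − 3.21×0 = 0; K_2 = 25.18403 − 3.21×(1.228 + 10.353) = −11.99098.
Balance: K_1 − x×(3.21 − 2.81) = K_2, so x = (K_1 − K_2)/(3.21 − 2.81) = 11.991/0.4 = 30 km.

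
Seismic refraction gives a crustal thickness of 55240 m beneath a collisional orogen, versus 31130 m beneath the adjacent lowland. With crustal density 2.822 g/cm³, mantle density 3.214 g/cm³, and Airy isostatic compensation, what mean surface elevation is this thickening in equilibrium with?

Excess crust Δ = 55240 m − 31130 m = 24110 m, split between elevation h and root r with h + r = Δ.
Airy balance ρ_c h = (ρ_m − ρ_c) r gives r = h ρ_c/(ρ_m − ρ_c), so h (1 + ρ_c/(ρ_m − ρ_c)) = Δ, i.e. h = Δ (ρ_m − ρ_c)/ρ_m.
h = 24110 m × 0.392/3.214 = 2940 m.

2940 m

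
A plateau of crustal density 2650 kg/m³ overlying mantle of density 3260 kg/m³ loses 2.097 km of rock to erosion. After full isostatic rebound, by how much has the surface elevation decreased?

Rebound u = e ρ_c/ρ_m = 2.097 km × 2650/3260 = 1.705 km.
Net surface drop = e − u = 2.097 km − 1.705 km = e (ρ_m − ρ_c)/ρ_m = 0.392 km.

0.392 km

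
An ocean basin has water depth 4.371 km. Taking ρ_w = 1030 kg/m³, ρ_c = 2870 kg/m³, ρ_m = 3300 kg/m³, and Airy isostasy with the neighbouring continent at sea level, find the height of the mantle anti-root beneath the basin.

By Archimedes' principle applied to the lithosphere: replacing crust with seawater at the top is compensated by replacing crust with mantle at the base: d (ρ_c − ρ_w) = a (ρ_m − ρ_c).
a = d (ρ_c − ρ_w)/(ρ_m − ρ_c) = 4.371 km × 1840/430 = 18.7 km.

18.7 km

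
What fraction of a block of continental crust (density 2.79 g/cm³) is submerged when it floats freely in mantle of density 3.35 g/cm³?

Submerged fraction = ρ_obj/ρ_fluid = 2.79/3.35 = 0.833.

0.833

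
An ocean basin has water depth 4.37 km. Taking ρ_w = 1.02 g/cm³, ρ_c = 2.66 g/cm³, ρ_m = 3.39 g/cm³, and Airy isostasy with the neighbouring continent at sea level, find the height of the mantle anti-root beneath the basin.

For local isostatic compensation: replacing crust with seawater at the top is compensated by replacing crust with mantle at the base: d (ρ_c − ρ_w) = a (ρ_m − ρ_c).
a = d (ρ_c − ρ_w)/(ρ_m − ρ_c) = 4.37 km × 1.64/0.73 = 9.82 km.

9.82 km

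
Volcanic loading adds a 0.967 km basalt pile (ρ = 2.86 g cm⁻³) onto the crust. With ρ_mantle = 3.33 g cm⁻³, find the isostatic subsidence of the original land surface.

0.831 km

Subaerial loading: s = t ρ_load / ρ_m.
s = 0.967 km × 2.86/3.33 = 0.831 km.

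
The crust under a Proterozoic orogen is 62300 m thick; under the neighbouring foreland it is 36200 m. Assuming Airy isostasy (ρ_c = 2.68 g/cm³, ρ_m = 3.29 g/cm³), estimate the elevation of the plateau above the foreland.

4840 m

Excess crust Δ = 62300 m − 36200 m = 26100 m, split between elevation h and root r with h + r = Δ.
Airy balance ρ_c h = (ρ_m − ρ_c) r gives r = h ρ_c/(ρ_m − ρ_c), so h (1 + ρ_c/(ρ_m − ρ_c)) = Δ, i.e. h = Δ (ρ_m − ρ_c)/ρ_m.
h = 26100 m × 0.61/3.29 = 4840 m.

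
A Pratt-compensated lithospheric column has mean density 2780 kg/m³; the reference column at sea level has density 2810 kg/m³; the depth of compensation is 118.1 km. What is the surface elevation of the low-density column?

1.27 km

ρ_ref D = ρ (D + h) → h = D (ρ_ref − ρ)/ρ.
h = 118.1 km × (2810 − 2780)/2780 = 1.27 km.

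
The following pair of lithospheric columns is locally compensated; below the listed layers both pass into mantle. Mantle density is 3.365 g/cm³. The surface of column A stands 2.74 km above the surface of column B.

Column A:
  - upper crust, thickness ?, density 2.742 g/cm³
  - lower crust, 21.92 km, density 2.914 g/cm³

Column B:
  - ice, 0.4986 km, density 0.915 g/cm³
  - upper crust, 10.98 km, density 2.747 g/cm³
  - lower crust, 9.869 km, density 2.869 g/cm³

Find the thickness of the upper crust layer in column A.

19.6 km

Take the compensation level at the base of the deeper column (depth z_c below the surface of column A) and equate Σ ρ_i t_i down to z_c; mantle fills any gap and the z_c terms cancel.
Column A: x×2.742 + 21.92×2.914 + (z_c − 21.92 − x)×3.365
Column B: 2.74×0 + 0.4986×0.915 + 10.98×2.747 + 9.869×2.869 + (z_c − 2.74 − 21.3476)×3.365
The z_c×3.365 term appears on both sides and cancels. Collect the known terms of each column as K = Σ(ρt)_known − 3.365 × (depth of known layers): K_A = 63.87488 − 3.365×21.92 = −9.88592; K_B = 58.93244 − 3.365×(2.74 + 21.3476) = −22.122334.
Balance: K_A − x×(3.365 − 2.742) = K_B, so x = (K_A − K_B)/(3.365 − 2.742) = 12.2364/0.623 = 19.6 km.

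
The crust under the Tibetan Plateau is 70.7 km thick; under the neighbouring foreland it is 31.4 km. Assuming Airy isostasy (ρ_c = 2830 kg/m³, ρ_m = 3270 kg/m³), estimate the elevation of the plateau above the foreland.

Excess crust Δ = 70.7 km − 31.4 km = 39.3 km, split between elevation h and root r with h + r = Δ.
Airy balance ρ_c h = (ρ_m − ρ_c) r gives r = h ρ_c/(ρ_m − ρ_c), so h (1 + ρ_c/(ρ_m − ρ_c)) = Δ, i.e. h = Δ (ρ_m − ρ_c)/ρ_m.
h = 39.3 km × 440/3270 = 5.29 km.

5.29 km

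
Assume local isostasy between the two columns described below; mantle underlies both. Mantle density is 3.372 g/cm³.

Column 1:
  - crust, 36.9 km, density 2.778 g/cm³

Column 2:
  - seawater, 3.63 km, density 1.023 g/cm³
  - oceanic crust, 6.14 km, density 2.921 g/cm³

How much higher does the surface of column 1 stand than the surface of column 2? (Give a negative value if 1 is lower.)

For any compensation level in the mantle, the mantle terms cancel and isostasy reduces to e = (Σt_1 − Σt_2) − (Σ(ρt)_1 − Σ(ρt)_2) / ρ_m.
Σt_1 = 36.9 km; Σt_2 = 9.77 km; Σ(ρt)_1 = 102.5082; Σ(ρt)_2 = 21.64843 (in km·g/cm³).
e = (36.9 − 9.77) − (102.5082 − 21.64843) / 3.372 = 3.15 km.

3.15 km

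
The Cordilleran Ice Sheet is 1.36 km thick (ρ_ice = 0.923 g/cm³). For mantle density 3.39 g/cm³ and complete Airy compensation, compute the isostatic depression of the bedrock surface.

0.37 km

For local isostatic compensation: the ice load ρ_ice t is balanced by mantle displaced below, ρ_m s.
s = t ρ_ice / ρ_m = 1.36 km × 0.923/3.39 = 0.37 km.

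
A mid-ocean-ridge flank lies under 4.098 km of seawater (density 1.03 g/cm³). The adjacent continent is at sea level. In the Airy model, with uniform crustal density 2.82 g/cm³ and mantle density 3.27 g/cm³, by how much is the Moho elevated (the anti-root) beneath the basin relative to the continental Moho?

16.3 km

By Archimedes' principle applied to the lithosphere: replacing crust with seawater at the top is compensated by replacing crust with mantle at the base: d (ρ_c − ρ_w) = a (ρ_m − ρ_c).
a = d (ρ_c − ρ_w)/(ρ_m − ρ_c) = 4.098 km × 1.79/0.45 = 16.3 km.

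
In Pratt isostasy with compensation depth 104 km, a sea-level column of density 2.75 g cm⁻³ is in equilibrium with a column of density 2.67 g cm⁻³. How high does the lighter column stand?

ρ_ref D = ρ (D + h) → h = D (ρ_ref − ρ)/ρ.
h = 104 km × (2.75 − 2.67)/2.67 = 3.12 km.

3.12 km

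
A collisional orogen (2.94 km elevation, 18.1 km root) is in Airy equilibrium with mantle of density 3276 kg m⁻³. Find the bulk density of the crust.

2820 kg m⁻³

ρ_c h = (ρ_m − ρ_c) r → ρ_c (h + r) = ρ_m r → ρ_c = ρ_m r / (h + r).
ρ_c = 3276 × 18.1 km / (2.94 km + 18.1 km) = 2820 kg m⁻³.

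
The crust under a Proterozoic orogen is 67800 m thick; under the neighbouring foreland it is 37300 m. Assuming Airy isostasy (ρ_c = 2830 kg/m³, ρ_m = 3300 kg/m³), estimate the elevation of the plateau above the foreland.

Excess crust Δ = 67800 m − 37300 m = 30500 m, split between elevation h and root r with h + r = Δ.
Airy balance ρ_c h = (ρ_m − ρ_c) r gives r = h ρ_c/(ρ_m − ρ_c), so h (1 + ρ_c/(ρ_m − ρ_c)) = Δ, i.e. h = Δ (ρ_m − ρ_c)/ρ_m.
h = 30500 m × 470/3300 = 4340 m.

4340 m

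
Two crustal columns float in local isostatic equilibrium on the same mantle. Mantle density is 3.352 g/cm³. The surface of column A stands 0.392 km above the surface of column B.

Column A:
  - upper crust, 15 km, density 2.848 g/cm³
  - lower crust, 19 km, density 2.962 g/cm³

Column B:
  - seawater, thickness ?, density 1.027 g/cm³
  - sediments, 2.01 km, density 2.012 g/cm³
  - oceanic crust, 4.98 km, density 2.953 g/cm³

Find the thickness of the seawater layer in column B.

Take the compensation level at the base of the deeper column (depth z_c below the surface of column A) and equate Σ ρ_i t_i down to z_c; mantle fills any gap and the z_c terms cancel.
Column A: 15×2.848 + 19×2.962 + (z_c − 34)×3.352
Column B: 0.392×0 + x×1.027 + 2.01×2.012 + 4.98×2.953 + (z_c − 0.392 − 6.99 − x)×3.352
The z_c×3.352 term appears on both sides and cancels. Collect the known terms of each column as K = Σ(ρt)_known − 3.352 × (depth of known layers): K_A = 98.998 − 3.352×34 = −14.97; K_B = 18.75006 − 3.352×(0.392 + 6.99) = −5.994404.
Balance: K_A = K_B − x×(3.352 − 1.027), so x = (K_B − K_A)/(3.352 − 1.027) = 8.9756/2.325 = 3.86 km.

3.86 km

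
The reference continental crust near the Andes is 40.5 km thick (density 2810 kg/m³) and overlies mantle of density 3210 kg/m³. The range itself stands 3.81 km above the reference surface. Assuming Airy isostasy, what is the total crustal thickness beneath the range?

Root depth r = h ρ_c / (ρ_m − ρ_c) = 3.81 km × 2810 / 400 = 26.77 km.
Total thickness = T + h + r = 40.5 km + 3.81 km + 26.77 km = 71.1 km.

71.1 km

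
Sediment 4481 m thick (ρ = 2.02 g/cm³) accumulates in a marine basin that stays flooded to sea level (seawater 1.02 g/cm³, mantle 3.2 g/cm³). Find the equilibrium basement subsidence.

2060 m

Submarine loading: the sediment displaces seawater, and the subsidence is in turn flooded, so s (ρ_m − ρ_w) = t (ρ_sed − ρ_w).
s = 4481 m × (2.02 − 1.02) / (3.2 − 1.02) = 2060 m.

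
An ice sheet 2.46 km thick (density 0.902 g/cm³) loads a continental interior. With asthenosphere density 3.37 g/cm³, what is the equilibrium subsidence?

Equating mass per unit area of the two columns: the ice load ρ_ice t is balanced by mantle displaced below, ρ_m s.
s = t ρ_ice / ρ_m = 2.46 km × 0.902/3.37 = 0.658 km.

0.658 km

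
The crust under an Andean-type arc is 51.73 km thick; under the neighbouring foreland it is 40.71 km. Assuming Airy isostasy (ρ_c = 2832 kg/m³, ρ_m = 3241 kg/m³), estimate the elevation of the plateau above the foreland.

Excess crust Δ = 51.73 km − 40.71 km = 11.02 km, split between elevation h and root r with h + r = Δ.
Airy balance ρ_c h = (ρ_m − ρ_c) r gives r = h ρ_c/(ρ_m − ρ_c), so h (1 + ρ_c/(ρ_m − ρ_c)) = Δ, i.e. h = Δ (ρ_m − ρ_c)/ρ_m.
h = 11.02 km × 409/3241 = 1.39 km.

1.39 km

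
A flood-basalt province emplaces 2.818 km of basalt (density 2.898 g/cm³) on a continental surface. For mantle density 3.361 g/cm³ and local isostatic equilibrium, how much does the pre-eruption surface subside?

2.43 km

Subaerial loading: s = t ρ_load / ρ_m.
s = 2.818 km × 2.898/3.361 = 2.43 km.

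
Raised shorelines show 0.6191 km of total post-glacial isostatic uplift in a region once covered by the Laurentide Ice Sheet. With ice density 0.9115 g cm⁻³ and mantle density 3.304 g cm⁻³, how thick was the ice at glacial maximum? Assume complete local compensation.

u = t ρ_ice/ρ_m → t = u ρ_m/ρ_ice = 0.6191 km × 3.304/0.9115 = 2.24 km.

2.24 km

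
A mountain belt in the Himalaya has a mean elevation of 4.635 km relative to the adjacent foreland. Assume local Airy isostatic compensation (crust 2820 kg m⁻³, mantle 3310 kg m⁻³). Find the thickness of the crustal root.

26.7 km

For local isostatic compensation: the weight of the topography is balanced by the buoyancy of the root, ρ_c h = (ρ_m − ρ_c) r.
r = h · ρ_c / (ρ_m − ρ_c) = 4.635 km × 2820 / (3310 − 2820) = 26.7 km.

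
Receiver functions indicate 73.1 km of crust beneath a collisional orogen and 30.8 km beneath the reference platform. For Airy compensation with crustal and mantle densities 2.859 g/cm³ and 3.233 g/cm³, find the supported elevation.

Excess crust Δ = 73.1 km − 30.8 km = 42.3 km, split between elevation h and root r with h + r = Δ.
Airy balance ρ_c h = (ρ_m − ρ_c) r gives r = h ρ_c/(ρ_m − ρ_c), so h (1 + ρ_c/(ρ_m − ρ_c)) = Δ, i.e. h = Δ (ρ_m − ρ_c)/ρ_m.
h = 42.3 km × 0.374/3.233 = 4.89 km.

4.89 km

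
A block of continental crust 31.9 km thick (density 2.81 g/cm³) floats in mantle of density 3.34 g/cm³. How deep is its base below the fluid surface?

Draft d = t ρ_obj/ρ_fluid = 31.9 km × 2.81/3.34 = 26.8 km.

26.8 km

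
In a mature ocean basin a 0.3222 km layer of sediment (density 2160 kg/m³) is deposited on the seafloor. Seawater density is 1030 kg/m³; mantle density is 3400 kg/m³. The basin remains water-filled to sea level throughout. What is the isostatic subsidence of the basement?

Submarine loading: the sediment displaces seawater, and the subsidence is in turn flooded, so s (ρ_m − ρ_w) = t (ρ_sed − ρ_w).
s = 0.3222 km × (2160 − 1030) / (3400 − 1030) = 0.154 km.

0.154 km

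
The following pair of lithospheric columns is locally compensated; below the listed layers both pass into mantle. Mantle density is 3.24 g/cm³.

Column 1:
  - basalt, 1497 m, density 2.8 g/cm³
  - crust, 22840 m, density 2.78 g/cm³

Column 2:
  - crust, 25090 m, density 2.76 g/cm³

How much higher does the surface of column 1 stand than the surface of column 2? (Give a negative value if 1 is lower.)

For any compensation level in the mantle, the mantle terms cancel and isostasy reduces to e = (Σt_1 − Σt_2) − (Σ(ρt)_1 − Σ(ρt)_2) / ρ_m.
Σt_1 = 24337 m; Σt_2 = 25090 m; Σ(ρt)_1 = 67686.8; Σ(ρt)_2 = 69248.4 (in m·g/cm³).
e = (24337 − 25090) − (67686.8 − 69248.4) / 3.24 = −271 m.

−271 m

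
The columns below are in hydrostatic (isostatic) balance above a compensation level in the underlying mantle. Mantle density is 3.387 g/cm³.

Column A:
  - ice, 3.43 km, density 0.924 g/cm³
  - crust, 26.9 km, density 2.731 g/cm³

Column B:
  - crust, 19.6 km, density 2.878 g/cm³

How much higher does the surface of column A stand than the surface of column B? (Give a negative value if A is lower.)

4.76 km

For any compensation level in the mantle, the mantle terms cancel and isostasy reduces to e = (Σt_A − Σt_B) − (Σ(ρt)_A − Σ(ρt)_B) / ρ_m.
Σt_A = 30.33 km; Σt_B = 19.6 km; Σ(ρt)_A = 76.63322; Σ(ρt)_B = 56.4088 (in km·g/cm³).
e = (30.33 − 19.6) − (76.63322 − 56.4088) / 3.387 = 4.76 km.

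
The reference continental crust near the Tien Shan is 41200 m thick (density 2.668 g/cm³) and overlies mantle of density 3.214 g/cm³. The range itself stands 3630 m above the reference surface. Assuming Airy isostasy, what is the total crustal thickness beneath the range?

62600 m

Root depth r = h ρ_c / (ρ_m − ρ_c) = 3630 m × 2.668 / 0.546 = 17740 m.
Total thickness = T + h + r = 41200 m + 3630 m + 17740 m = 62600 m.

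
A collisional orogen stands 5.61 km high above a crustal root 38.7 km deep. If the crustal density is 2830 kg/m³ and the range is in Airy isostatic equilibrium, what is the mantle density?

3240 kg/m³

Airy balance: ρ_c h = (ρ_m − ρ_c) r → ρ_m = ρ_c (1 + h/r).
ρ_m = 2830 × (1 + 5.61 km/38.7 km) = 3240 kg/m³.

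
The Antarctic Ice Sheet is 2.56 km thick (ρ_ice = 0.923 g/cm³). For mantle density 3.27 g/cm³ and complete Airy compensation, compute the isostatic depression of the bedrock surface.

0.723 km

In Airy isostatic equilibrium: the ice load ρ_ice t is balanced by mantle displaced below, ρ_m s.
s = t ρ_ice / ρ_m = 2.56 km × 0.923/3.27 = 0.723 km.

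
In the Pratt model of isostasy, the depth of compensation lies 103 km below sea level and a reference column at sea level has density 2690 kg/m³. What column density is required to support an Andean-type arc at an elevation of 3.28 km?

Pratt balance: ρ_ref D = ρ (D + h).
ρ = ρ_ref D/(D + h) = 2690 × 103 km/(103 km + 3.28 km) = 2610 kg/m³.

2610 kg/m³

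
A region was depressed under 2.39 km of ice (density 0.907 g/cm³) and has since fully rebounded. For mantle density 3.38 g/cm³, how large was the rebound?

Removing the load lets mantle flow back in; uplift u satisfies ρ_ice t = ρ_m u.
u = t ρ_ice/ρ_m = 2.39 km × 0.907/3.38 = 0.641 km.

0.641 km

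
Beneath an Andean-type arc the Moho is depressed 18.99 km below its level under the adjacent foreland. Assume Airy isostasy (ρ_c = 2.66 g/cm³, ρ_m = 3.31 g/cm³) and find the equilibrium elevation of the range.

Equating mass per unit area of the two columns: ρ_c h = (ρ_m − ρ_c) r.
h = r (ρ_m − ρ_c) / ρ_c = 18.99 km × (3.31 − 2.66) / 2.66 = 4.64 km.

4.64 km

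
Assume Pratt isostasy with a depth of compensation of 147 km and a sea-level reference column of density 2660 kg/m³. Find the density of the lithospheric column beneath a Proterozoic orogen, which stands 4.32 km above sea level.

Pratt balance: ρ_ref D = ρ (D + h).
ρ = ρ_ref D/(D + h) = 2660 × 147 km/(147 km + 4.32 km) = 2580 kg/m³.

2580 kg/m³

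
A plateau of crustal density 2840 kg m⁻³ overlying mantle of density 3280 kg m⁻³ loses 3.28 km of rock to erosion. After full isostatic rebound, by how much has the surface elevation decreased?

0.44 km

Rebound u = e ρ_c/ρ_m = 3.28 km × 2840/3280 = 2.84 km.
Net surface drop = e − u = 3.28 km − 2.84 km = e (ρ_m − ρ_c)/ρ_m = 0.44 km.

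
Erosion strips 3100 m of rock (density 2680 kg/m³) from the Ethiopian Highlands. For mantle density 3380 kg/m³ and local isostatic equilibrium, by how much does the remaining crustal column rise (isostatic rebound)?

Unloading: uplift u = e ρ_c/ρ_m = 3100 m × 2680/3380 = 2460 m.

2460 m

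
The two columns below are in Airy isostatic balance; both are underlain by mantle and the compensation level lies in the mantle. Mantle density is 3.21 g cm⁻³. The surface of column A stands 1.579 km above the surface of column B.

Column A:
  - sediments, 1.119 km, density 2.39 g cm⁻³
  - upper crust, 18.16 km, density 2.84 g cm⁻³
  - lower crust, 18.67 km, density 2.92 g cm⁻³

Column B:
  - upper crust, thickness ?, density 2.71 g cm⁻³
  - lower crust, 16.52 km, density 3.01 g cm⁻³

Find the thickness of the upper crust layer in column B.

Take the compensation level at the base of the deeper column (depth z_c below the surface of column A) and equate Σ ρ_i t_i down to z_c; mantle fills any gap and the z_c terms cancel.
Column A: 1.119×2.39 + 18.16×2.84 + 18.67×2.92 + (z_c − 37.949)×3.21
Column B: 1.579×0 + x×2.71 + 16.52×3.01 + (z_c − 1.579 − 16.52 − x)×3.21
The z_c×3.21 term appears on both sides and cancels. Collect the known terms of each column as K = Σ(ρt)_known − 3.21 × (depth of known layers): K_A = 108.76521 − 3.21×37.949 = −13.05108; K_B = 49.7252 − 3.21×(1.579 + 16.52) = −8.37259.
Balance: K_A = K_B − x×(3.21 − 2.71), so x = (K_B − K_A)/(3.21 − 2.71) = 4.67849/0.5 = 9.36 km.

9.36 km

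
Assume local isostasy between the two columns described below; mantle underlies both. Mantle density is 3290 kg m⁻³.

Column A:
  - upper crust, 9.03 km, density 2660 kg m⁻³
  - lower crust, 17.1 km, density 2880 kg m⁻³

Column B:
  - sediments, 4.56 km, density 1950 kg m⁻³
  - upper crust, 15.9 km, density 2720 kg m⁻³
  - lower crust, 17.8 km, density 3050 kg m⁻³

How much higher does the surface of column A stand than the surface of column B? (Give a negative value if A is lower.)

−2.05 km

For any compensation level in the mantle, the mantle terms cancel and isostasy reduces to e = (Σt_A − Σt_B) − (Σ(ρt)_A − Σ(ρt)_B) / ρ_m.
Σt_A = 26.13 km; Σt_B = 38.26 km; Σ(ρt)_A = 73267.8; Σ(ρt)_B = 106430 (in km·kg m⁻³).
e = (26.13 − 38.26) − (73267.8 − 106430) / 3290 = −2.05 km.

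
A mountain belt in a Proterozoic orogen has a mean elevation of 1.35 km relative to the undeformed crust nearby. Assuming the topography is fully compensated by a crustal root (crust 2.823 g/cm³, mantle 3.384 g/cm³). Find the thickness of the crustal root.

6.79 km

Balancing pressure at the compensation depth: the weight of the topography is balanced by the buoyancy of the root, ρ_c h = (ρ_m − ρ_c) r.
r = h · ρ_c / (ρ_m − ρ_c) = 1.35 km × 2.823 / (3.384 − 2.823) = 6.79 km.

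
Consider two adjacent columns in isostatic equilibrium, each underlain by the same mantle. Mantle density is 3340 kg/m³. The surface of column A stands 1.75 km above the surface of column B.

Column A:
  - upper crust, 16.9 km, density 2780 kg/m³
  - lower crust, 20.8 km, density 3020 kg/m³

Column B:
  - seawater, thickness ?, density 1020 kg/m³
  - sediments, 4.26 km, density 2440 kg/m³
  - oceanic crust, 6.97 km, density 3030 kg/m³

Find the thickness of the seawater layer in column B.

Take the compensation level at the base of the deeper column (depth z_c below the surface of column A) and equate Σ ρ_i t_i down to z_c; mantle fills any gap and the z_c terms cancel.
Column A: 16.9×2780 + 20.8×3020 + (z_c − 37.7)×3340
Column B: 1.75×0 + x×1020 + 4.26×2440 + 6.97×3030 + (z_c − 1.75 − 11.23 − x)×3340
The z_c×3340 term appears on both sides and cancels. Collect the known terms of each column as K = Σ(ρt)_known − 3340 × (depth of known layers): K_A = 109798 − 3340×37.7 = −16120; K_B = 31513.5 − 3340×(1.75 + 11.23) = −11839.7.
Balance: K_A = K_B − x×(3340 − 1020), so x = (K_B − K_A)/(3340 − 1020) = 4280.3/2320 = 1.84 km.

1.84 km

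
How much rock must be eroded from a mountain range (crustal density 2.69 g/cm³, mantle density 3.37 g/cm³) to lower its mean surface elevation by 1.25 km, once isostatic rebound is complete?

Net drop Δ = e − u = e − e ρ_c/ρ_m = e (ρ_m − ρ_c)/ρ_m.
e = Δ ρ_m/(ρ_m − ρ_c) = 1.25 km × 3.37/0.68 = 6.19 km.

6.19 km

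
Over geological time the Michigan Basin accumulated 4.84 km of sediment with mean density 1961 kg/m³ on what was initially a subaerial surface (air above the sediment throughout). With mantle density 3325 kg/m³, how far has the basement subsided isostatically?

Subaerial load: s = t ρ_sed / ρ_m = 4.84 km × 1961/3325 = 2.85 km.

2.85 km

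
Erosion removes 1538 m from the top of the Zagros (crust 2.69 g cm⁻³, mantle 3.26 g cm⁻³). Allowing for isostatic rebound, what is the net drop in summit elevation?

Rebound u = e ρ_c/ρ_m = 1538 m × 2.69/3.26 = 1269 m.
Net surface drop = e − u = 1538 m − 1269 m = e (ρ_m − ρ_c)/ρ_m = 269 m.

269 m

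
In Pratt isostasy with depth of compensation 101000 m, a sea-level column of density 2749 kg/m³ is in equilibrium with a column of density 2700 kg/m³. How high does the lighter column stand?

1830 m

ρ_ref D = ρ (D + h) → h = D (ρ_ref − ρ)/ρ.
h = 101000 m × (2749 − 2700)/2700 = 1830 m.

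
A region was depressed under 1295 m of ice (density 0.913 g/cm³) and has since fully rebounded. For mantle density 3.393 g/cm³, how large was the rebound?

348 m

Removing the load lets mantle flow back in; uplift u satisfies ρ_ice t = ρ_m u.
u = t ρ_ice/ρ_m = 1295 m × 0.913/3.393 = 348 m.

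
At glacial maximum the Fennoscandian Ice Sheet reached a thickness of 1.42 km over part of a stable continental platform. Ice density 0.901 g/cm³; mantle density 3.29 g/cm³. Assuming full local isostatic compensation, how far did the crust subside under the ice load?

0.389 km

By Archimedes' principle applied to the lithosphere: the ice load ρ_ice t is balanced by mantle displaced below, ρ_m s.
s = t ρ_ice / ρ_m = 1.42 km × 0.901/3.29 = 0.389 km.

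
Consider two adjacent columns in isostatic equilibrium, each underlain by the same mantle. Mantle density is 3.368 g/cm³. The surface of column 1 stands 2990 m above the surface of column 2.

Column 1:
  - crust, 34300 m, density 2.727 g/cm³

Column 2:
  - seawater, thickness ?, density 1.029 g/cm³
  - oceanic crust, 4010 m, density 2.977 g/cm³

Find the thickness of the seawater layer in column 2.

4420 m

Take the compensation level at the base of the deeper column (depth z_c below the surface of column 1) and equate Σ ρ_i t_i down to z_c; mantle fills any gap and the z_c terms cancel.
Column 1: 34300×2.727 + (z_c − 34300)×3.368
Column 2: 2990×0 + x×1.029 + 4010×2.977 + (z_c − 2990 − 4010 − x)×3.368
The z_c×3.368 term appears on both sides and cancels. Collect the known terms of each column as K = Σ(ρt)_known − 3.368 × (depth of known layers): K_1 = 93536.1 − 3.368×34300 = −21986.3; K_2 = 11937.77 − 3.368×(2990 + 4010) = −11638.23.
Balance: K_1 = K_2 − x×(3.368 − 1.029), so x = (K_2 − K_1)/(3.368 − 1.029) = 10348.1/2.339 = 4420 m.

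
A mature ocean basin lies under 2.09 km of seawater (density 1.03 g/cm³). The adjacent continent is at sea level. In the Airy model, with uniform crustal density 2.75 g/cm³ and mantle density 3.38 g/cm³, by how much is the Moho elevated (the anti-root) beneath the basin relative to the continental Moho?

5.71 km

Equating mass per unit area of the two columns: replacing crust with seawater at the top is compensated by replacing crust with mantle at the base: d (ρ_c − ρ_w) = a (ρ_m − ρ_c).
a = d (ρ_c − ρ_w)/(ρ_m − ρ_c) = 2.09 km × 1.72/0.63 = 5.71 km.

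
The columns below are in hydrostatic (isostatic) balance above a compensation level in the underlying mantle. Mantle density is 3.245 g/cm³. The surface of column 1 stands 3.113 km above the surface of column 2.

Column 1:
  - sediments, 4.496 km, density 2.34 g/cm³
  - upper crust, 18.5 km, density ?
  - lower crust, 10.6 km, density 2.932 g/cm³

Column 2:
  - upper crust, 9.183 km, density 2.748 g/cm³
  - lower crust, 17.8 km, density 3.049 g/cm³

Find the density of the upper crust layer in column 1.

Take the compensation level at the base of the deeper column (depth z_c below the surface of column 1) and equate Σ ρ_i t_i down to z_c; mantle fills any gap and the z_c terms cancel.
Column 1: 4.496×2.34 + 18.5×ρ + 10.6×2.932 + (z_c − 33.596)×3.245
Column 2: 3.113×0 + 9.183×2.748 + 17.8×3.049 + (z_c − 3.113 − 26.983)×3.245
The z_c×3.245 term appears on both sides and cancels. Collect the known terms of each column as K = Σ(ρt)_known − 3.245 × (depth of known layers): K_1 = 41.59984 − 3.245×33.596 = −67.41918; K_2 = 79.507084 − 3.245×(3.113 + 26.983) = −18.154436.
Balance: K_1 + 18.5×ρ = K_2, so ρ = (K_2 − K_1)/18.5 = 49.2647/18.5 = 2.66 g/cm³.

2.66 g/cm³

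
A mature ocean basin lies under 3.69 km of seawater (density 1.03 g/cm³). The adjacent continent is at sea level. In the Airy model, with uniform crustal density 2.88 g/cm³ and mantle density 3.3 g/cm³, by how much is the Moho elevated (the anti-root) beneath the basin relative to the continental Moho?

16.3 km

For local isostatic compensation: replacing crust with seawater at the top is compensated by replacing crust with mantle at the base: d (ρ_c − ρ_w) = a (ρ_m − ρ_c).
a = d (ρ_c − ρ_w)/(ρ_m − ρ_c) = 3.69 km × 1.85/0.42 = 16.3 km.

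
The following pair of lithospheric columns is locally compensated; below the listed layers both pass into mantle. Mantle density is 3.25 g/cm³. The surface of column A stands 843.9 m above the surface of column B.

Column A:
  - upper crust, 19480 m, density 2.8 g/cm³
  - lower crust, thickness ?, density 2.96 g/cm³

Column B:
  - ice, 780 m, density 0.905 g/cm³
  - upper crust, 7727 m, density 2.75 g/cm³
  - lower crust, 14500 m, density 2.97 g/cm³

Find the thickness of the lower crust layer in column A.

12900 m

Take the compensation level at the base of the deeper column (depth z_c below the surface of column A) and equate Σ ρ_i t_i down to z_c; mantle fills any gap and the z_c terms cancel.
Column A: 19480×2.8 + x×2.96 + (z_c − 19480 − x)×3.25
Column B: 843.9×0 + 780×0.905 + 7727×2.75 + 14500×2.97 + (z_c − 843.9 − 23007)×3.25
The z_c×3.25 term appears on both sides and cancels. Collect the known terms of each column as K = Σ(ρt)_known − 3.25 × (depth of known layers): K_A = 54544 − 3.25×19480 = −8766; K_B = 65020.15 − 3.25×(843.9 + 23007) = −12495.275.
Balance: K_A − x×(3.25 − 2.96) = K_B, so x = (K_A − K_B)/(3.25 − 2.96) = 3729.28/0.29 = 12900 m.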